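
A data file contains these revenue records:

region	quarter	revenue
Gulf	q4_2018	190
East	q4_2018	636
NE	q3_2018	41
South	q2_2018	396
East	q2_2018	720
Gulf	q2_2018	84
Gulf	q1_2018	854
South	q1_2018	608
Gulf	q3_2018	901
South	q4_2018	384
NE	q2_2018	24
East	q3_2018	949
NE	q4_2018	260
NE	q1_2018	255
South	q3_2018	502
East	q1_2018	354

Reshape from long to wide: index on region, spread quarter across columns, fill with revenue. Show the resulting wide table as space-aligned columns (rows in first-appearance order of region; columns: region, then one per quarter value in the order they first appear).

region  q4_2018  q3_2018  q2_2018  q1_2018
Gulf    190      901      84       854    
East    636      949      720      354    
NE      260      41       24       255    
South   384      502      396      608    

Columns: region plus the 4 distinct quarter values (q4_2018, q3_2018, q2_2018, q1_2018).
For example, row Gulf column q4_2018 takes revenue=190 from the long row (Gulf, q4_2018).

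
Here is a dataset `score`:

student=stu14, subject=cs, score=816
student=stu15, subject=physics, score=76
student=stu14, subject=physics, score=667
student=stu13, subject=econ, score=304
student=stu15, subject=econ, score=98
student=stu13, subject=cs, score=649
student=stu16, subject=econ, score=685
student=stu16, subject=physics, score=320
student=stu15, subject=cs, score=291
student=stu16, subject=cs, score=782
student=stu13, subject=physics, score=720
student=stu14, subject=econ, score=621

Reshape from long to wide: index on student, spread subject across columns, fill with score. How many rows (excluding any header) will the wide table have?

4 distinct student values → 4 rows.

4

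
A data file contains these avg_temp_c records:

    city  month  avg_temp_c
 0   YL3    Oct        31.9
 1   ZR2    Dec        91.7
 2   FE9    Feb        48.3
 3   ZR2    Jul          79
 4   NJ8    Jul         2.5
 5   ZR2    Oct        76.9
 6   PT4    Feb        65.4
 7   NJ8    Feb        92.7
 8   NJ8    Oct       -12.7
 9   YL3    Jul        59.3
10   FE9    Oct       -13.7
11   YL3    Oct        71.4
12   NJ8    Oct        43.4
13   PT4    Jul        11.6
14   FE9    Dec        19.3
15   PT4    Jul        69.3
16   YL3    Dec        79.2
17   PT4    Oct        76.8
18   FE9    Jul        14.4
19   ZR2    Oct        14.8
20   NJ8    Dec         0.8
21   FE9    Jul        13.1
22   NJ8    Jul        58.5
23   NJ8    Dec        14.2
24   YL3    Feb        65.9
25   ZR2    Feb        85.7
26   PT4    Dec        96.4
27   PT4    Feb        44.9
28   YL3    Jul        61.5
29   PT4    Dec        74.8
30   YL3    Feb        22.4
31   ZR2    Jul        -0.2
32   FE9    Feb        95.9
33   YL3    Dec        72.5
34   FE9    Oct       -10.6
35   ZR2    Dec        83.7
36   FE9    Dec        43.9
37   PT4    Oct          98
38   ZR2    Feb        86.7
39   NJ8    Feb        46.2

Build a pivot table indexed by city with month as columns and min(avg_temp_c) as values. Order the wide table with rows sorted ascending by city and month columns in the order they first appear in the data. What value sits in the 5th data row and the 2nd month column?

83.7

With rows sorted ascending by city, row 5 is city=ZR2. month columns in first-appearance order: Oct, Dec, Feb, Jul; column 2 is Dec.
Long rows with city=ZR2, month=Dec: min(91.7, 83.7) = 83.7.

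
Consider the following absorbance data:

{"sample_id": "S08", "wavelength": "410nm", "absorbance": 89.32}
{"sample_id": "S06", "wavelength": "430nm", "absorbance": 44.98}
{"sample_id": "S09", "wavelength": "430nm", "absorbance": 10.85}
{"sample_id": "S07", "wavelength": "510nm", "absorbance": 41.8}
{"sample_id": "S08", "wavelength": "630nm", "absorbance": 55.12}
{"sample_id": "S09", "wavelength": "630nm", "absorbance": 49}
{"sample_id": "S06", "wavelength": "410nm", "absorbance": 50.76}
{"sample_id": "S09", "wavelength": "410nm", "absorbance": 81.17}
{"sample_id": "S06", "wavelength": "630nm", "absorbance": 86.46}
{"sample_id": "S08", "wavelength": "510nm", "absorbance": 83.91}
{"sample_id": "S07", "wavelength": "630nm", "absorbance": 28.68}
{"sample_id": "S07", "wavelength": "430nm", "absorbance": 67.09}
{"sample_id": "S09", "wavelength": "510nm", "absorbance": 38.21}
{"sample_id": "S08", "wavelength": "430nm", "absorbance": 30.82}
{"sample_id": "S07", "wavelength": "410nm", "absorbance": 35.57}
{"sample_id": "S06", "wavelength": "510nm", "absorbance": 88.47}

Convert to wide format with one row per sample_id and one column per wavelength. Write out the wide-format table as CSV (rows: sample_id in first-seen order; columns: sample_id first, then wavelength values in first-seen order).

sample_id,410nm,430nm,510nm,630nm
S08,89.32,30.82,83.91,55.12
S06,50.76,44.98,88.47,86.46
S09,81.17,10.85,38.21,49
S07,35.57,67.09,41.8,28.68

Columns: sample_id plus the 4 distinct wavelength values (410nm, 430nm, 510nm, 630nm).
For example, row S08 column 410nm takes absorbance=89.32 from the long row (S08, 410nm).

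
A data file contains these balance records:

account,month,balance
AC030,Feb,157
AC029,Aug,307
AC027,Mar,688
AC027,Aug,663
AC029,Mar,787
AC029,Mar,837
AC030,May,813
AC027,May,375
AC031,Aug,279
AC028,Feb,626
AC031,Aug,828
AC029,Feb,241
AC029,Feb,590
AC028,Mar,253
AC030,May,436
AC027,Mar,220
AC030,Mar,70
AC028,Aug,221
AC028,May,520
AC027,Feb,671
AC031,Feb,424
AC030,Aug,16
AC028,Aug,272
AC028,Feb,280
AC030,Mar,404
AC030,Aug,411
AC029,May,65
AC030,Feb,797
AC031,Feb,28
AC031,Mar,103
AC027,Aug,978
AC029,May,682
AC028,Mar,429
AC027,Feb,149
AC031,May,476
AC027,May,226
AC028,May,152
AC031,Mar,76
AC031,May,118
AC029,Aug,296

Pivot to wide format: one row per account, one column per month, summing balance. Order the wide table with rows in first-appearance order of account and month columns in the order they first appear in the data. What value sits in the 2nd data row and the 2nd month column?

603

With rows in first-appearance order of account, row 2 is account=AC029. month columns in first-appearance order: Feb, Aug, Mar, May; column 2 is Aug.
Long rows with account=AC029, month=Aug: 307 + 296 = 603.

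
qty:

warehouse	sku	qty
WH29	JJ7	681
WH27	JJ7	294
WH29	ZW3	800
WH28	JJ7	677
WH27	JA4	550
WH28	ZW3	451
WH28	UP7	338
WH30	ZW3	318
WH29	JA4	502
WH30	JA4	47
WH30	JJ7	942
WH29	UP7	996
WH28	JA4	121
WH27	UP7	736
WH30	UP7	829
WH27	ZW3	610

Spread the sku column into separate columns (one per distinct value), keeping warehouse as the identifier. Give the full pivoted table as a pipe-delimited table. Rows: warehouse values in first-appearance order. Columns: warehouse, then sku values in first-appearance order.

Columns: warehouse plus the 4 distinct sku values (JJ7, ZW3, JA4, UP7).
For example, row WH29 column JJ7 takes qty=681 from the long row (WH29, JJ7).

| warehouse | JJ7 | ZW3 | JA4 | UP7 |
| WH29 | 681 | 800 | 502 | 996 |
| WH27 | 294 | 610 | 550 | 736 |
| WH28 | 677 | 451 | 121 | 338 |
| WH30 | 942 | 318 | 47 | 829 |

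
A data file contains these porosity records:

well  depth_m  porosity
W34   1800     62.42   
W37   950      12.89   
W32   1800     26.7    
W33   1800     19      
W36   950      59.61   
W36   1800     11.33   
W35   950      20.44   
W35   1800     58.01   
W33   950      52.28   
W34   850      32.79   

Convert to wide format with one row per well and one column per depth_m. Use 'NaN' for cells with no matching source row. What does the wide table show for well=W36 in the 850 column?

NaN

No long-format row has well=W36 and depth_m=850, so the cell is NaN.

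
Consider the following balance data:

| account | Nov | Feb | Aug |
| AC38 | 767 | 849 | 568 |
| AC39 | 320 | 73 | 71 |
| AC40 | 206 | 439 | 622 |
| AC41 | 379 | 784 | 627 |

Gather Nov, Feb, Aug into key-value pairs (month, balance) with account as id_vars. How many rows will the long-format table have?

12

4 account values × 3 melted columns = 12 rows.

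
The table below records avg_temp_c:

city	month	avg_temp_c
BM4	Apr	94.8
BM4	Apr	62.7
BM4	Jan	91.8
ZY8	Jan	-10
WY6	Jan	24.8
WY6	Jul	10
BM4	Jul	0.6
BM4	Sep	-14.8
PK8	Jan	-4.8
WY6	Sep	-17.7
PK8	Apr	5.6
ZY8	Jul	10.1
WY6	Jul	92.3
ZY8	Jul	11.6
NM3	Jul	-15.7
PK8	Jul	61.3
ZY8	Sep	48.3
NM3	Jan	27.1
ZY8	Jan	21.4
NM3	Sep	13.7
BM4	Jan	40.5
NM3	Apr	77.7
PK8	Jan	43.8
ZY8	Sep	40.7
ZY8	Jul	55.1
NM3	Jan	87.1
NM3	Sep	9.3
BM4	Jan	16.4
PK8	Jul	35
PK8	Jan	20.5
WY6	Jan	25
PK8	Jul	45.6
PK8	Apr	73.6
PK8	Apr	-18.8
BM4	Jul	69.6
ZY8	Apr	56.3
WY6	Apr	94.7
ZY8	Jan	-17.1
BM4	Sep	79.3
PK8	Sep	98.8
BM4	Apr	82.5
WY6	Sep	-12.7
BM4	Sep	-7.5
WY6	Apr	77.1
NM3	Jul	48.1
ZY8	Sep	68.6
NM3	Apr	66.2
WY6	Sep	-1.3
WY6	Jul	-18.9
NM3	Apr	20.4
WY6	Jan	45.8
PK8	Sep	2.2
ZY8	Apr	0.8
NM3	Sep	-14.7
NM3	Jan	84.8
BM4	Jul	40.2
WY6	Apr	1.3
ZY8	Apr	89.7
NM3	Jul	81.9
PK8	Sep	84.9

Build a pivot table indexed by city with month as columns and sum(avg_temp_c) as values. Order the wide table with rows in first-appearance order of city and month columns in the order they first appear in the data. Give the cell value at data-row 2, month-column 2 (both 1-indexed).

With rows in first-appearance order of city, row 2 is city=ZY8. month columns in first-appearance order: Apr, Jan, Jul, Sep; column 2 is Jan.
Long rows with city=ZY8, month=Jan: -10 + 21.4 + -17.1 = -5.7.

-5.7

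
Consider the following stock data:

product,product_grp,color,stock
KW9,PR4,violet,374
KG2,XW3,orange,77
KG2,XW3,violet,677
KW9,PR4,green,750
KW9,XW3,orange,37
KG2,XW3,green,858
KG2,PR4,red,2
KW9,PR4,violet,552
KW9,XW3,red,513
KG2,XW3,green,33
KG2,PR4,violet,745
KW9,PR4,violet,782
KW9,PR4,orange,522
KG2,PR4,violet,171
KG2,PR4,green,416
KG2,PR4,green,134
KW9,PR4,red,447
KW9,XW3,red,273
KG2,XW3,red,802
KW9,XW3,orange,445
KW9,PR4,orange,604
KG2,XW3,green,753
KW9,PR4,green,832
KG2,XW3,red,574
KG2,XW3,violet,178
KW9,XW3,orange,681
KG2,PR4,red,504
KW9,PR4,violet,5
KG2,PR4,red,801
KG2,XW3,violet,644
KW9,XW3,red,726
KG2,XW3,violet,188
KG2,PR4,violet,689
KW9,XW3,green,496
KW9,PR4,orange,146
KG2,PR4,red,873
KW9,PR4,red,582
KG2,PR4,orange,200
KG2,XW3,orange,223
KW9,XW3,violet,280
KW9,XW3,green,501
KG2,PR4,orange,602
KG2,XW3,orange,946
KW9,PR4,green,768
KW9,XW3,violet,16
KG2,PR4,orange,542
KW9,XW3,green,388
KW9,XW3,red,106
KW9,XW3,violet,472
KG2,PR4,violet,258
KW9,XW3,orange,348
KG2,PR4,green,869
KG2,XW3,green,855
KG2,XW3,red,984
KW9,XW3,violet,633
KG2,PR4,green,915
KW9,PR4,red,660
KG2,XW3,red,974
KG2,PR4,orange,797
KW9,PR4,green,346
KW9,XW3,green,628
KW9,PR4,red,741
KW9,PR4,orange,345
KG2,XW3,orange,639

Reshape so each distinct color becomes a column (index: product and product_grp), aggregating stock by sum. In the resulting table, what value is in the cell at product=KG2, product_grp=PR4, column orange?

2141

Rows with product=KG2, product_grp=PR4 and color=orange: stock values are 200, 602, 542, 797.
200 + 602 + 542 + 797 = 2141.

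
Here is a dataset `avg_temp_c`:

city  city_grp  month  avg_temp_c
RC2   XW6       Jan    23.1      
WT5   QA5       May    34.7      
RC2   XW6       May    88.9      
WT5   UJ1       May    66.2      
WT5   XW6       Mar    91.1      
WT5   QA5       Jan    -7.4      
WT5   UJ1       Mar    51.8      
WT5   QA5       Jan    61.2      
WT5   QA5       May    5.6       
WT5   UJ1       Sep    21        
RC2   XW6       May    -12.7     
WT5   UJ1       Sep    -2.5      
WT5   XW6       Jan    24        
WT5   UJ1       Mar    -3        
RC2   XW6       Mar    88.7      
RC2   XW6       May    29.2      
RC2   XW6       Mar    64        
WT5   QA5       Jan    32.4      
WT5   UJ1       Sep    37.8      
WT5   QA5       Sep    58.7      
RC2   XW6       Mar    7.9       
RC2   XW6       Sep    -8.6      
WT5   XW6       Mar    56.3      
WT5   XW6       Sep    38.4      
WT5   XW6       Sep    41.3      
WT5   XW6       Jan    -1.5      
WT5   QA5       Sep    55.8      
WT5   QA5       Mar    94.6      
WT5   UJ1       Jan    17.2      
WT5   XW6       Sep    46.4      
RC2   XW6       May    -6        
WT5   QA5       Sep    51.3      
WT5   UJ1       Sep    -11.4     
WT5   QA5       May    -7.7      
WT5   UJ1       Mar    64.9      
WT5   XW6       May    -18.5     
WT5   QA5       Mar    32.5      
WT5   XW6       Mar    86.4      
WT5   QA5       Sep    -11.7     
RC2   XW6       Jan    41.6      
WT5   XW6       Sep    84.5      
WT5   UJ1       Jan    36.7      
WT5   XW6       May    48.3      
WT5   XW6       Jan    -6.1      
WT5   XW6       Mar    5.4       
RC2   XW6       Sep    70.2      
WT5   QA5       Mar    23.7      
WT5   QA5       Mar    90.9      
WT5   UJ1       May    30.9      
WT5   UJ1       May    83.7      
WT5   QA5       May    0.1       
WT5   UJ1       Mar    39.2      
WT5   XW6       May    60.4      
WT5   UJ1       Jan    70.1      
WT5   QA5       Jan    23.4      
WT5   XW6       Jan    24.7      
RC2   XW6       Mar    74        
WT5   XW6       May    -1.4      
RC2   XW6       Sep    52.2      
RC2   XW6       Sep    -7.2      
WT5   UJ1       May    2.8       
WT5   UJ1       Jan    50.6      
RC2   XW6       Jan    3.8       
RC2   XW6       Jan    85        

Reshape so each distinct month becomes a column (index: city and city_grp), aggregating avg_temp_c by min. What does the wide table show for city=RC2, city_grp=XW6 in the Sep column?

-8.6

Rows with city=RC2, city_grp=XW6 and month=Sep: avg_temp_c values are -8.6, 70.2, 52.2, -7.2.
min(-8.6, 70.2, 52.2, -7.2) = -8.6.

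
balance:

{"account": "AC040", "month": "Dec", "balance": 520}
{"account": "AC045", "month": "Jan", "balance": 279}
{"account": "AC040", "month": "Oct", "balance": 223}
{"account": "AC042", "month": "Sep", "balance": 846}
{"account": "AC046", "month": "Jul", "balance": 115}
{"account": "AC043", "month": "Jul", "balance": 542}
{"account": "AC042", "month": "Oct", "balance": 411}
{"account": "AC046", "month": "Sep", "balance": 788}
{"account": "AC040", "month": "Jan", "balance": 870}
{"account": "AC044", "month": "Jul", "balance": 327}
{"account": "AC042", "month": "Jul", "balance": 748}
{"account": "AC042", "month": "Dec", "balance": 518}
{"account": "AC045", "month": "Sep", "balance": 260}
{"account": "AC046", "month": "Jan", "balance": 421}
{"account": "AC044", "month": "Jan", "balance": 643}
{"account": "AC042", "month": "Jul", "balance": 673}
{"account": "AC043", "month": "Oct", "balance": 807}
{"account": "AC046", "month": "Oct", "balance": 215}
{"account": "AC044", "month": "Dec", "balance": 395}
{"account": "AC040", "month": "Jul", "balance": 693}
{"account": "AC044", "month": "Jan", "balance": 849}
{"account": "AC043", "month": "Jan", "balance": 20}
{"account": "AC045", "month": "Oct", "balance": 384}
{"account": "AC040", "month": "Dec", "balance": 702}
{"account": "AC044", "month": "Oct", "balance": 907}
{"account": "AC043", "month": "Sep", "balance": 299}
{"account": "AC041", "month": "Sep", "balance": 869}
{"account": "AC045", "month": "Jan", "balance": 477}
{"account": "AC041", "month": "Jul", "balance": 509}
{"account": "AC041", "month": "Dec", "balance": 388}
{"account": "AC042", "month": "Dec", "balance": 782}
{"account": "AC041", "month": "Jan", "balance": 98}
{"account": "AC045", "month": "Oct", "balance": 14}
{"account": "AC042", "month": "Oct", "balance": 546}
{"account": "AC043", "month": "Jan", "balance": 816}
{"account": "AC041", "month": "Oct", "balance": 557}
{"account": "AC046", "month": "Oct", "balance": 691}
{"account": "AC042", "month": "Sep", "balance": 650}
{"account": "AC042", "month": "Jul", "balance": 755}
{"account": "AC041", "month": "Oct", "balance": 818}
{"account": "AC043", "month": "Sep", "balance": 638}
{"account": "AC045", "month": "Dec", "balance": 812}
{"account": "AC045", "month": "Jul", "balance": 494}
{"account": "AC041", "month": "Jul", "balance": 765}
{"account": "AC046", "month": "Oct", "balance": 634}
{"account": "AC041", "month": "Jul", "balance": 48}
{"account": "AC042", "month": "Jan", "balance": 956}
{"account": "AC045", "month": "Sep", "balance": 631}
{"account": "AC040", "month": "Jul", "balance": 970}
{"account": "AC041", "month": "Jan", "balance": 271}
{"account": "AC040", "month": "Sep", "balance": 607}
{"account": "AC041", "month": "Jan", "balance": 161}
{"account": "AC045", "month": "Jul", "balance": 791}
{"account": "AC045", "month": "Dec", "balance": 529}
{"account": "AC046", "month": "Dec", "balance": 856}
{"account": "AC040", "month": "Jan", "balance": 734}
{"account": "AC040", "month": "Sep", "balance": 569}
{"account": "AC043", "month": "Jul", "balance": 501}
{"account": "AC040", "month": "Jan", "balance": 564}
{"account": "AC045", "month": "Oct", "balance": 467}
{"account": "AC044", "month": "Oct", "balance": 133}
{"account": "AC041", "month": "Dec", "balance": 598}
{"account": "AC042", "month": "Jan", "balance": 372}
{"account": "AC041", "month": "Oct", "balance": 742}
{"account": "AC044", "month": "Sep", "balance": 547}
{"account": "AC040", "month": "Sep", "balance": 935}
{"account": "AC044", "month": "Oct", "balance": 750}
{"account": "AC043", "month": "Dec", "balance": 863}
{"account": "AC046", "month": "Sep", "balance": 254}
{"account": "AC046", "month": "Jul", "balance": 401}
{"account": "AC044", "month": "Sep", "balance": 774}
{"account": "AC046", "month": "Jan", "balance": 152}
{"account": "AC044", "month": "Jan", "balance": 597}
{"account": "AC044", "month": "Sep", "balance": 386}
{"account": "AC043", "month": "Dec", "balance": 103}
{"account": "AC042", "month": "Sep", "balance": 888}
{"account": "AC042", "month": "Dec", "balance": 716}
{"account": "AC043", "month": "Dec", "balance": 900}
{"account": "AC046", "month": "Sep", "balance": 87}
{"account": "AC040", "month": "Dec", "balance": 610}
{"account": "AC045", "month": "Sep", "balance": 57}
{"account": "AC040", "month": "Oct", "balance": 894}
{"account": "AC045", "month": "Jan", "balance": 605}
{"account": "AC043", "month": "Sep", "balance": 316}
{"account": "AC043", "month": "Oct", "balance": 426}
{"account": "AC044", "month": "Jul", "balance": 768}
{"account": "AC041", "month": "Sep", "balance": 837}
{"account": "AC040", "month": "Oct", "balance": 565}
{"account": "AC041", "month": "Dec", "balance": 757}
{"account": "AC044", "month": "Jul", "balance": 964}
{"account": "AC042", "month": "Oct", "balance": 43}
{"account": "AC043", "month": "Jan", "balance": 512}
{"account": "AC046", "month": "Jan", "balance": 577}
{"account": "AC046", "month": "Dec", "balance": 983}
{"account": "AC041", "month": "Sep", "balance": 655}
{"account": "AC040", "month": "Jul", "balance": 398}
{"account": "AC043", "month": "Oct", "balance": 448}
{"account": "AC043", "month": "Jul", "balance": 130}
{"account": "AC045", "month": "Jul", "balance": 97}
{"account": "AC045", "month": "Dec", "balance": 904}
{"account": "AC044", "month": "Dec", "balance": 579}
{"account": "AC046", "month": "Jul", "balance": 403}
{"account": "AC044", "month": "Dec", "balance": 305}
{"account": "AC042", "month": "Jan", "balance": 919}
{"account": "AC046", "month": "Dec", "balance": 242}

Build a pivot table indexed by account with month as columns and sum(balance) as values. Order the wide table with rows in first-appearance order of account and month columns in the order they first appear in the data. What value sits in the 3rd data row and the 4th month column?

With rows in first-appearance order of account, row 3 is account=AC042. month columns in first-appearance order: Dec, Jan, Oct, Sep, Jul; column 4 is Sep.
Long rows with account=AC042, month=Sep: 846 + 650 + 888 = 2384.

2384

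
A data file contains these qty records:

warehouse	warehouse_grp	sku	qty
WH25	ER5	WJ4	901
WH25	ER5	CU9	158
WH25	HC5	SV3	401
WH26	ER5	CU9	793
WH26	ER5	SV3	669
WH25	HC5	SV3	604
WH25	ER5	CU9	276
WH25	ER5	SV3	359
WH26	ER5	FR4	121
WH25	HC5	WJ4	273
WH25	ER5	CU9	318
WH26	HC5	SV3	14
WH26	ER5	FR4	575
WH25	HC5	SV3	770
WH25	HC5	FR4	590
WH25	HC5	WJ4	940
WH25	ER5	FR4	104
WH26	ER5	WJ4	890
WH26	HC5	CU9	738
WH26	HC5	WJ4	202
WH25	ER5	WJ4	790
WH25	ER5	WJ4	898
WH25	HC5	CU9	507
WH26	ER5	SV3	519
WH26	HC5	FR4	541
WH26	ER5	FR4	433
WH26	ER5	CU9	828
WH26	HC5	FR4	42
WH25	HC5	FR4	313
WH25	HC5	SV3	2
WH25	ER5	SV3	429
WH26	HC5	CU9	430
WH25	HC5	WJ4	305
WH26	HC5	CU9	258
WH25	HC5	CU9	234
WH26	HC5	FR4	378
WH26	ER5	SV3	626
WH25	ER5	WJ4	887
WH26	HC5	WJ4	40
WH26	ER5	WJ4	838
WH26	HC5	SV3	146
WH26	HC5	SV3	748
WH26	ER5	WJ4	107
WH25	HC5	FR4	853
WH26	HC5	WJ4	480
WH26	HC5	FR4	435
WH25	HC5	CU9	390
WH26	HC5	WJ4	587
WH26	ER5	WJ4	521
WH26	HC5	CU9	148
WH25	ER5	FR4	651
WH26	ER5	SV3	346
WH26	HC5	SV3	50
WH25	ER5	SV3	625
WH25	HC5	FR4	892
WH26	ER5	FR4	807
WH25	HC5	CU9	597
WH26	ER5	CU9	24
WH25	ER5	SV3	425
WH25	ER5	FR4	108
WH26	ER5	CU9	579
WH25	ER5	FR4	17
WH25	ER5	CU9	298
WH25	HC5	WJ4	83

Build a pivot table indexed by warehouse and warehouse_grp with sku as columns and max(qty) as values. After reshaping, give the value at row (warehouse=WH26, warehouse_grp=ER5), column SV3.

Rows with warehouse=WH26, warehouse_grp=ER5 and sku=SV3: qty values are 669, 519, 626, 346.
max(669, 519, 626, 346) = 669.

669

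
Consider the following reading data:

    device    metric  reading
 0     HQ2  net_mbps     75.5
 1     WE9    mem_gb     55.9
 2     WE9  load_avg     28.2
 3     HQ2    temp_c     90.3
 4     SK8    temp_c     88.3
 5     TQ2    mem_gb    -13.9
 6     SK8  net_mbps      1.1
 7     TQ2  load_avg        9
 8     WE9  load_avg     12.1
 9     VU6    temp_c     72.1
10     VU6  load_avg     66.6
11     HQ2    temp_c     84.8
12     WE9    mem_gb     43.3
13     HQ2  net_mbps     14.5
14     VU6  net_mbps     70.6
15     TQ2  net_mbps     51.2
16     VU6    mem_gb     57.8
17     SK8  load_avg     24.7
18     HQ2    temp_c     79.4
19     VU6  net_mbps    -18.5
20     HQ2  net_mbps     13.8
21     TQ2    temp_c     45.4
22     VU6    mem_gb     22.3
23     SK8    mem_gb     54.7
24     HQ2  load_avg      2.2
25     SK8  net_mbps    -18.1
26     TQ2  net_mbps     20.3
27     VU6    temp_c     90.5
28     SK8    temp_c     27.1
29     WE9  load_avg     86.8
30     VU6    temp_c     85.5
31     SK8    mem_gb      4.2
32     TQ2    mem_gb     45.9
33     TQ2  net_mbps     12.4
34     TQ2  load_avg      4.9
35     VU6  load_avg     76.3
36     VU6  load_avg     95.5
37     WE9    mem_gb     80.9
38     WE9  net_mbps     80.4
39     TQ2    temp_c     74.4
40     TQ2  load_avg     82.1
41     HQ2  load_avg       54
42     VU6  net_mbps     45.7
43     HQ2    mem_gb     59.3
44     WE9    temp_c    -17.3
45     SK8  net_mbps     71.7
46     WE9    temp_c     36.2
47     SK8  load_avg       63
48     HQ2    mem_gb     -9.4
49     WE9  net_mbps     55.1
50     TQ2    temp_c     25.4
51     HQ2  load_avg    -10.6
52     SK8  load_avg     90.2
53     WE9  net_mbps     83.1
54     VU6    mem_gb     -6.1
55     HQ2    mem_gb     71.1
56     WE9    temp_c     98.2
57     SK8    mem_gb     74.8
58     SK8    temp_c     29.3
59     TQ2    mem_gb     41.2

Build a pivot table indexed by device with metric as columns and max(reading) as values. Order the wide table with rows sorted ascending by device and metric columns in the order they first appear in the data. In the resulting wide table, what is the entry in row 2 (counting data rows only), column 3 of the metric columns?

90.2

With rows sorted ascending by device, row 2 is device=SK8. metric columns in first-appearance order: net_mbps, mem_gb, load_avg, temp_c; column 3 is load_avg.
Long rows with device=SK8, metric=load_avg: max(24.7, 63, 90.2) = 90.2.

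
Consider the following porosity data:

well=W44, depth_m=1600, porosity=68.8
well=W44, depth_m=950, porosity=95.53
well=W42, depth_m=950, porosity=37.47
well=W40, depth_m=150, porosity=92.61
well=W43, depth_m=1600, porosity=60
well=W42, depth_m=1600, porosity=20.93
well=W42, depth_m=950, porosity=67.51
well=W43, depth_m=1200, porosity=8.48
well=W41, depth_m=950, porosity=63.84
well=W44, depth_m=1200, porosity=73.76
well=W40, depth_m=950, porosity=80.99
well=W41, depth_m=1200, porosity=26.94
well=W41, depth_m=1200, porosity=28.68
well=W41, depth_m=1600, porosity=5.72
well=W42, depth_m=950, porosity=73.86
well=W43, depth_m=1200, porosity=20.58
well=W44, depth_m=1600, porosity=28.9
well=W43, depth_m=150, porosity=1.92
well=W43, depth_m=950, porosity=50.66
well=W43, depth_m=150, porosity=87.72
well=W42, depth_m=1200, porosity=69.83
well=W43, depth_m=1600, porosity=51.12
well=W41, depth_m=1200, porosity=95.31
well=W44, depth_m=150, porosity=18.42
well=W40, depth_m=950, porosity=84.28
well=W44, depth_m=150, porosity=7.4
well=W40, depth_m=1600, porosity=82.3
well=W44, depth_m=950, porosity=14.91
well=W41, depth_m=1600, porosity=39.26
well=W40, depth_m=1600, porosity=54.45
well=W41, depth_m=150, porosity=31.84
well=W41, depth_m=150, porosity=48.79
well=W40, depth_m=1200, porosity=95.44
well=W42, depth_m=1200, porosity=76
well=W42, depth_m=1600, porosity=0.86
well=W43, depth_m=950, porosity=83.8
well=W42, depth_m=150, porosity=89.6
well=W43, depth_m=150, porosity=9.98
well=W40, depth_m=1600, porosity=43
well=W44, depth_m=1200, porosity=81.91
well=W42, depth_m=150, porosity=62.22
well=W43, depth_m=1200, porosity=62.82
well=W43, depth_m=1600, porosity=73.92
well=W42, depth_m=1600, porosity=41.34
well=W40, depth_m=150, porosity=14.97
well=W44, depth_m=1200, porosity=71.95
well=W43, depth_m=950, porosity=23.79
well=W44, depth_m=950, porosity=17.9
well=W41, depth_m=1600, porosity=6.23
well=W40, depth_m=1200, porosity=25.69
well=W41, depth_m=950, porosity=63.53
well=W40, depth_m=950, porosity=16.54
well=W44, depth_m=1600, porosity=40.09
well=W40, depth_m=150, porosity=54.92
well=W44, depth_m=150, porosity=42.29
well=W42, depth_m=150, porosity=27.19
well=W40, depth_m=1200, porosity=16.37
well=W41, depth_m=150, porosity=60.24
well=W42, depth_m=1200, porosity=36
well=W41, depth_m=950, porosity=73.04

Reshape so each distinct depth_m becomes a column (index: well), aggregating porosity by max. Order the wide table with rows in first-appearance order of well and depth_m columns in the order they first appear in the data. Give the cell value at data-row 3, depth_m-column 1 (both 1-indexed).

82.3

With rows in first-appearance order of well, row 3 is well=W40. depth_m columns in first-appearance order: 1600, 950, 150, 1200; column 1 is 1600.
Long rows with well=W40, depth_m=1600: max(82.3, 54.45, 43) = 82.3.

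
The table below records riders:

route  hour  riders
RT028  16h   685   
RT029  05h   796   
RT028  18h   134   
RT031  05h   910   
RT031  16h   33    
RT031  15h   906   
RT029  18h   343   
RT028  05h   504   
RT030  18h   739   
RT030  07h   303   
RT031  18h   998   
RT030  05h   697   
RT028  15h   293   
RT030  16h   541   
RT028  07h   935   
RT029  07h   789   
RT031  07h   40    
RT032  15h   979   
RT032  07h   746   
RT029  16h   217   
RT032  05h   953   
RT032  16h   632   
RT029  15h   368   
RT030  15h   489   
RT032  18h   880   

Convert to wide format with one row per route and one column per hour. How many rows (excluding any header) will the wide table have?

5 distinct route values → 5 rows.

5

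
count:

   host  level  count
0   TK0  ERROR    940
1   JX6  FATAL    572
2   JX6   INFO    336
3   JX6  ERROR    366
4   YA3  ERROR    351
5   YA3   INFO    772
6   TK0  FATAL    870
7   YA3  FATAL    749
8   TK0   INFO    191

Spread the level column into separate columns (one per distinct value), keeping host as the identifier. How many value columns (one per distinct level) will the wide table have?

3 distinct level values: INFO, ERROR, FATAL.

3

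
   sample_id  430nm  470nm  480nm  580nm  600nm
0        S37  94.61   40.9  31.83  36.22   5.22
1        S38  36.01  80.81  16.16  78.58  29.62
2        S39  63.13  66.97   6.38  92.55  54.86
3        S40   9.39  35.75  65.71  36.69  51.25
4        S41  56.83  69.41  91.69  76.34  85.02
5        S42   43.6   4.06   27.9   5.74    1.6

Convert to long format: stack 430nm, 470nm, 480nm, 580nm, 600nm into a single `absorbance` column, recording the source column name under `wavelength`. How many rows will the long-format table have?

30

6 sample_id values × 5 melted columns = 30 rows.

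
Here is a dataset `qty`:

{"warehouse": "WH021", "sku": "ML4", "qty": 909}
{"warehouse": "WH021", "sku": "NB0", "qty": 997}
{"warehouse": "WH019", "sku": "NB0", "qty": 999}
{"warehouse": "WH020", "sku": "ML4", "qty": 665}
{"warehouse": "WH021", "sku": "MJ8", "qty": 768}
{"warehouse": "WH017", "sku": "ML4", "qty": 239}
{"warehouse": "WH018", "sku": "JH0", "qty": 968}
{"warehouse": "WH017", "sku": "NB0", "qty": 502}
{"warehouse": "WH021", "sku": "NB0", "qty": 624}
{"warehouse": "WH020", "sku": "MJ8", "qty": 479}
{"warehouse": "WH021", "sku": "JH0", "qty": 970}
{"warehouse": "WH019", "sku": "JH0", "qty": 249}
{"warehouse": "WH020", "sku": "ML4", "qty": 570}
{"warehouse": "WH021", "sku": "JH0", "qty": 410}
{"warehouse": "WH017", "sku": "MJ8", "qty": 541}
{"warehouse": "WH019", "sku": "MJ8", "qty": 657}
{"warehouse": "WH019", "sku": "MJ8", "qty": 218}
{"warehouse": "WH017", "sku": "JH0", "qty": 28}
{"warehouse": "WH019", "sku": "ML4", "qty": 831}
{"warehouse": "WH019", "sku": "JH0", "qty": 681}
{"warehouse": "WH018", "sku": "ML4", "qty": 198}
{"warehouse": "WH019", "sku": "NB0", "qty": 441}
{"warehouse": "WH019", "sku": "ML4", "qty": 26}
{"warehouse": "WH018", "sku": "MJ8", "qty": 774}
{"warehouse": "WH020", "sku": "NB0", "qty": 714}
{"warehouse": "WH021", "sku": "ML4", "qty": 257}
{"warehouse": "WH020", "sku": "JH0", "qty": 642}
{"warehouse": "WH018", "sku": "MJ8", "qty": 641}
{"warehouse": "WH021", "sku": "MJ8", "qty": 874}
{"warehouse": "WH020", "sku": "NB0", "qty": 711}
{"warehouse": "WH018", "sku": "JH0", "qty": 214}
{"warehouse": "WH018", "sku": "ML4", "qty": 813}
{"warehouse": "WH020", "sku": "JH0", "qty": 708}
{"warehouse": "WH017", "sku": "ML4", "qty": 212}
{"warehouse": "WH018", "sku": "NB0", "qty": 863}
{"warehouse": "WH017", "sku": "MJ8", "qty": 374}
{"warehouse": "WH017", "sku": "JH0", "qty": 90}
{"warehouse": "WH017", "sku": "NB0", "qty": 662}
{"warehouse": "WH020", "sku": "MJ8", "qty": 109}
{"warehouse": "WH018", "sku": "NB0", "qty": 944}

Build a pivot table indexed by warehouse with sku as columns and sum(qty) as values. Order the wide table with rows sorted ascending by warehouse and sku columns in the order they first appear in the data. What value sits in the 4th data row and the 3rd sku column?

588

With rows sorted ascending by warehouse, row 4 is warehouse=WH020. sku columns in first-appearance order: ML4, NB0, MJ8, JH0; column 3 is MJ8.
Long rows with warehouse=WH020, sku=MJ8: 479 + 109 = 588.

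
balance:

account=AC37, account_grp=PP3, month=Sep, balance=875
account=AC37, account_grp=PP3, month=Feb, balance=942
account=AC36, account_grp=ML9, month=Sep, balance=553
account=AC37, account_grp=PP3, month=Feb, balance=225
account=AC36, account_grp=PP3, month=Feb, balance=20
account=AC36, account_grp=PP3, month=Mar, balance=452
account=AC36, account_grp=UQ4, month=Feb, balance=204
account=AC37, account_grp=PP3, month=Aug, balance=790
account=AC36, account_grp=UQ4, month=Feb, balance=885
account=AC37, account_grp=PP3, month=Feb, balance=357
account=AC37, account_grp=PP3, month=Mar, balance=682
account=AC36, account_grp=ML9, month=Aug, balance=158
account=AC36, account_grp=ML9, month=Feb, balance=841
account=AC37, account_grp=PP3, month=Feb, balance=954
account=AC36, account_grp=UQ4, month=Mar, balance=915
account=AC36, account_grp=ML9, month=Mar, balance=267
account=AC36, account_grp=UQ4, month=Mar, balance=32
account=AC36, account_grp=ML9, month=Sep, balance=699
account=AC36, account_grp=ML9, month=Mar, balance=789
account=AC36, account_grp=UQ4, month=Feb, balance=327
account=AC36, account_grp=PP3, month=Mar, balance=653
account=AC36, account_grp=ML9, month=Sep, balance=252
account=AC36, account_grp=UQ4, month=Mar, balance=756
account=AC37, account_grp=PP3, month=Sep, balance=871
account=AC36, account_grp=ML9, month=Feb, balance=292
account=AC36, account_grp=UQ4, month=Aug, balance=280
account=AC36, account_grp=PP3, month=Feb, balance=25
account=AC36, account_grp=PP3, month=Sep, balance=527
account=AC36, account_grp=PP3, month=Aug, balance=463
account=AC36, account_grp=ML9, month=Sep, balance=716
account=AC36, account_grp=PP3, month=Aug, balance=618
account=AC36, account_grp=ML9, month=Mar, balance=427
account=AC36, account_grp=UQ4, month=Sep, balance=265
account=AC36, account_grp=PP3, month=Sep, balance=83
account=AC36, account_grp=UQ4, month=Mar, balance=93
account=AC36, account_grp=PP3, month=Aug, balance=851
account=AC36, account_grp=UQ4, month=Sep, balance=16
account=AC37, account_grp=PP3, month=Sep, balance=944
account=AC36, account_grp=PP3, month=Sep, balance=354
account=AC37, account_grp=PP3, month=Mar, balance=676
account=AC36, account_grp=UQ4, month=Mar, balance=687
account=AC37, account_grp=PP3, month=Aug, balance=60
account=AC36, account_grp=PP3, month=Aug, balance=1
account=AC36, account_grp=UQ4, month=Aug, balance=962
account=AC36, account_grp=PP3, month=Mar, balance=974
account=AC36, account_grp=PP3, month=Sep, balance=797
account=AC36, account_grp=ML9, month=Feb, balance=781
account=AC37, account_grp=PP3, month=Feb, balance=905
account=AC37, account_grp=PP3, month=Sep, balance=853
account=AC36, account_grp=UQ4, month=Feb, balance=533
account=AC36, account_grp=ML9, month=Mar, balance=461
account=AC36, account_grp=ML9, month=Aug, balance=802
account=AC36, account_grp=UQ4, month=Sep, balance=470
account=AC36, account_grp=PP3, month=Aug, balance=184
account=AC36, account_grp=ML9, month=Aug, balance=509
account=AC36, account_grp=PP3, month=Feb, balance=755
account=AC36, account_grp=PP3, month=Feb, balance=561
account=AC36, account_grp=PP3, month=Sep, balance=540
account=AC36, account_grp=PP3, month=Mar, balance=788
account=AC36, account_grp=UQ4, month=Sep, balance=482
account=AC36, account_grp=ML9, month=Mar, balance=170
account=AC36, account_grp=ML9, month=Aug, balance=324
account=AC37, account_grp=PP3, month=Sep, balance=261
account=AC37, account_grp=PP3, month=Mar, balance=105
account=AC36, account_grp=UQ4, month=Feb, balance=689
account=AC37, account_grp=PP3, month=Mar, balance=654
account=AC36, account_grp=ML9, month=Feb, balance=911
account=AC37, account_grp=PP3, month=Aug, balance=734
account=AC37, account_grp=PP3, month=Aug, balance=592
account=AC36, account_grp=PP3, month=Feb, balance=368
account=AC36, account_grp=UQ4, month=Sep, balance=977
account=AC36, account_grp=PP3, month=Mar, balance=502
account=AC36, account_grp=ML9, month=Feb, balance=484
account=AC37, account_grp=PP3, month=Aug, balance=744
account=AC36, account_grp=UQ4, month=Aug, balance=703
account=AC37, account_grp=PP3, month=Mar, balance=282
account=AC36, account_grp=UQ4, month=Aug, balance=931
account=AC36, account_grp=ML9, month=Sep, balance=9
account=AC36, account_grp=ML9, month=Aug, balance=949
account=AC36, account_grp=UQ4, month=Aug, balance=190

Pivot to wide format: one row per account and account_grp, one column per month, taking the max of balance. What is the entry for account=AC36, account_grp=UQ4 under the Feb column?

Rows with account=AC36, account_grp=UQ4 and month=Feb: balance values are 204, 885, 327, 533, 689.
max(204, 885, 327, 533, 689) = 885.

885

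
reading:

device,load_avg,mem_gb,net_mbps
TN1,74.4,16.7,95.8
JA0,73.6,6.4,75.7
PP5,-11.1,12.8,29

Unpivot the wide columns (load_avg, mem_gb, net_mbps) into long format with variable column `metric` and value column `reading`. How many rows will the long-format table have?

3 device values × 3 melted columns = 9 rows.

9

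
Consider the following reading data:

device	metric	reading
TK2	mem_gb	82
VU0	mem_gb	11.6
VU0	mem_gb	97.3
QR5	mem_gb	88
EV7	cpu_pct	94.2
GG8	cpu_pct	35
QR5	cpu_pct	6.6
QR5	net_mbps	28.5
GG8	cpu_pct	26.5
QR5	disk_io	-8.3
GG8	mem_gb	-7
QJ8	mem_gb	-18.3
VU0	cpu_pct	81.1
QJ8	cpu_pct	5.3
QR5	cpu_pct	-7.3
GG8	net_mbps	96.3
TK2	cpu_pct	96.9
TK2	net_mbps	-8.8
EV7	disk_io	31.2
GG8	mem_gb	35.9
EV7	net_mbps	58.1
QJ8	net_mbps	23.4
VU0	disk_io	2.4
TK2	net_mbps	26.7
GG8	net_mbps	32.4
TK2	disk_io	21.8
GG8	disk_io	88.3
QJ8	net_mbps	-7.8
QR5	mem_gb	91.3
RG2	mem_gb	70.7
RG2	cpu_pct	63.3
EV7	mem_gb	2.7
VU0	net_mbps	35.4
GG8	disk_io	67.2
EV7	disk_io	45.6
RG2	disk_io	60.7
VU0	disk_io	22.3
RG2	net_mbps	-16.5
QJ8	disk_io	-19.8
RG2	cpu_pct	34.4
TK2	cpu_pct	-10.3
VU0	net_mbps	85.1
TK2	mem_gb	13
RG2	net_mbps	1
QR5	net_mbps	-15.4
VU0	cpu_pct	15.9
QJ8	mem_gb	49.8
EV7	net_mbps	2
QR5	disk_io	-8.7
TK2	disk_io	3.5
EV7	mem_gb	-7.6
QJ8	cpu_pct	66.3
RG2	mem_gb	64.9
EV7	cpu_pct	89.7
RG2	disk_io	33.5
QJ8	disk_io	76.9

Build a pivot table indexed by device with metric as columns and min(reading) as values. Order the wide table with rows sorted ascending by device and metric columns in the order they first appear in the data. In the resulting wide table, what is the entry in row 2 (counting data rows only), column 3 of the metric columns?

With rows sorted ascending by device, row 2 is device=GG8. metric columns in first-appearance order: mem_gb, cpu_pct, net_mbps, disk_io; column 3 is net_mbps.
Long rows with device=GG8, metric=net_mbps: min(96.3, 32.4) = 32.4.

32.4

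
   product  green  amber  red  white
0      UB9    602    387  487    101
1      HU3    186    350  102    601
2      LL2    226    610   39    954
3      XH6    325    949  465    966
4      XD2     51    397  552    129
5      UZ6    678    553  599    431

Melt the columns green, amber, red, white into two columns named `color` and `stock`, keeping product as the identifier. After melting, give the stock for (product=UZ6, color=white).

431

Unpivoting turns each (product, wide-column) pair into one long row.
The wide cell at row UZ6, column white holds 431, so the long row (UZ6, white) has stock=431.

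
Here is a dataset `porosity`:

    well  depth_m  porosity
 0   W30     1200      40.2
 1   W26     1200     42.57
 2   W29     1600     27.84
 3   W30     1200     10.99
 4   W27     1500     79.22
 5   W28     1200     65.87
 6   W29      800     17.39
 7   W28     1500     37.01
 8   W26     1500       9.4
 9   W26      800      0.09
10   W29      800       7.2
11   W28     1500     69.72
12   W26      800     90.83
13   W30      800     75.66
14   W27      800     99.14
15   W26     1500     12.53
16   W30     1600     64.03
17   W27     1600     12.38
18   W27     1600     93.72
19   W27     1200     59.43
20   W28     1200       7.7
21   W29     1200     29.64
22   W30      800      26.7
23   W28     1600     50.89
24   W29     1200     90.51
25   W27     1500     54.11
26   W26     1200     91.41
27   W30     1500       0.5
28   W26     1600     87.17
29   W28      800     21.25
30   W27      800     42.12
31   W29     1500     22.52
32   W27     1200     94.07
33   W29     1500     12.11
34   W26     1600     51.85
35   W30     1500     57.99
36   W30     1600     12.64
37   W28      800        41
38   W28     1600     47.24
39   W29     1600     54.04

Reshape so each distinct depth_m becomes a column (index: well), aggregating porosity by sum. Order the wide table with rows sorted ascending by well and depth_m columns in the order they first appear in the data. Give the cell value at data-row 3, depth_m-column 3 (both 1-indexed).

With rows sorted ascending by well, row 3 is well=W28. depth_m columns in first-appearance order: 1200, 1600, 1500, 800; column 3 is 1500.
Long rows with well=W28, depth_m=1500: 37.01 + 69.72 = 106.73.

106.73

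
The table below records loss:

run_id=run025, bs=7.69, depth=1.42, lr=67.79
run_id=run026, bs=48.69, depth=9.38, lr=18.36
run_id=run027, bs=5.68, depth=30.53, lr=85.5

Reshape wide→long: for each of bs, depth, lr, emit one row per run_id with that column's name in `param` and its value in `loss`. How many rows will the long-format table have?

9

3 run_id values × 3 melted columns = 9 rows.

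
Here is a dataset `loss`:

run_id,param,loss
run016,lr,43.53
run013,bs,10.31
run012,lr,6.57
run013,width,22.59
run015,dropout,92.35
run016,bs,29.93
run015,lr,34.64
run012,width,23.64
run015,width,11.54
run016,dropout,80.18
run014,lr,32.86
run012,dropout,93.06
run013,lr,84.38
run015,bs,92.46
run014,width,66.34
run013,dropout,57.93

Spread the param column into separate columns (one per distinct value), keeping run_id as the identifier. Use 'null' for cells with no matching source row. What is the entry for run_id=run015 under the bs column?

92.46

The long row with run_id=run015, param=bs has loss=92.46.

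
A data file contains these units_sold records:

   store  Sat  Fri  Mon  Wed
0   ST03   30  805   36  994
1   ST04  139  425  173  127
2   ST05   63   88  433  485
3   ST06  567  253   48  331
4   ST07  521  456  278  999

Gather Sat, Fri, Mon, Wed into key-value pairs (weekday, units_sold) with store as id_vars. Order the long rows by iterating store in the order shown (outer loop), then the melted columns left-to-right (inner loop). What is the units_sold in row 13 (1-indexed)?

20 rows total (5 × 4). Row 13: index ⌊(13-1)/4⌋ = 3 into store → ST06; (13-1) mod 4 = 0 into the melted columns → Sat.
So row 13 is (ST06, Sat, 567); units_sold = 567.

567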